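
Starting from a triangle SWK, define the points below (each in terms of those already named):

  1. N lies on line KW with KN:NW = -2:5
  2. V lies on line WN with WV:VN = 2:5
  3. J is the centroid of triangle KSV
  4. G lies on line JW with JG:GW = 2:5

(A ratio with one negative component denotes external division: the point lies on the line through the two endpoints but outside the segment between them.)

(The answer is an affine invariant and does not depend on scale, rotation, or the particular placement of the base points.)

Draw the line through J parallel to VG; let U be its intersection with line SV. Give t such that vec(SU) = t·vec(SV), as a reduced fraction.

Set S = (0, 0), W = (1, 0), K = (0, 1); any affine frame gives the same invariant.
1. N lies on line KW with KN:NW = -2:5 ⇒ N = (-2/3, 5/3)
2. V lies on line WN with WV:VN = 2:5 ⇒ V = (11/21, 10/21)
3. J is the centroid of triangle KSV ⇒ J = (11/63, 31/63)
4. G lies on line JW with JG:GW = 2:5 ⇒ G = (181/441, 155/441)
through J parallel to VG: direction (-50/441, -55/441); meets SV at U = (-11/7, -10/7)
U = S + t·(V−S) with t = -3

t = -3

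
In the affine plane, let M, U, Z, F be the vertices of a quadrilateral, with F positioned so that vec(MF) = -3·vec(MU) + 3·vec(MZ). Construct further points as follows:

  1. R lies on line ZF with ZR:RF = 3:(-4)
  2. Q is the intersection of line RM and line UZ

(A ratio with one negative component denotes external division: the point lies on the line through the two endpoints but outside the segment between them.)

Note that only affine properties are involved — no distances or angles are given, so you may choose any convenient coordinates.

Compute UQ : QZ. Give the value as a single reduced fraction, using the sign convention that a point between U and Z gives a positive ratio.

UQ:QZ = -5/9

Work in coordinates with M = (0, 0), U = (1, 0), Z = (0, 1), F = (-3, 3).
1. R lies on line ZF with ZR:RF = 3:(-4) ⇒ R = (9, -5)
2. Q is the intersection of line RM and line UZ ⇒ Q = (9/4, -5/4)
Q = U + t·(Z−U) with t = -5/4, so UQ:QZ = t:(1−t) = -5/4:9/4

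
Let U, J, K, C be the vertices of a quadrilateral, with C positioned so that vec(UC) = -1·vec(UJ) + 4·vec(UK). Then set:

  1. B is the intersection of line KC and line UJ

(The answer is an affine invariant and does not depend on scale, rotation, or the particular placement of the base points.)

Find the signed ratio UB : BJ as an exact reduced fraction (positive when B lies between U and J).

Choose coordinates U = (0, 0), J = (1, 0), K = (0, 1), C = (-1, 4).
1. B is the intersection of line KC and line UJ ⇒ B = (1/3, 0)
B = U + t·(J−U) with t = 1/3, so UB:BJ = t:(1−t) = 1/3:2/3

UB:BJ = 1/2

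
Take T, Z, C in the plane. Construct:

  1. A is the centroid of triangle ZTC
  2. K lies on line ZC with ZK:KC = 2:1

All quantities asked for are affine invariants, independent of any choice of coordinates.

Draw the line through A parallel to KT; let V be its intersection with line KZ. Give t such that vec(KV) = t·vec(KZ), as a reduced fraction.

t = 1/6

Set T = (0, 0), Z = (1, 0), C = (0, 1); any affine frame gives the same invariant.
1. A is the centroid of triangle ZTC ⇒ A = (1/3, 1/3)
2. K lies on line ZC with ZK:KC = 2:1 ⇒ K = (1/3, 2/3)
through A parallel to KT: direction (-1/3, -2/3); meets KZ at V = (4/9, 5/9)
V = K + t·(Z−K) with t = 1/6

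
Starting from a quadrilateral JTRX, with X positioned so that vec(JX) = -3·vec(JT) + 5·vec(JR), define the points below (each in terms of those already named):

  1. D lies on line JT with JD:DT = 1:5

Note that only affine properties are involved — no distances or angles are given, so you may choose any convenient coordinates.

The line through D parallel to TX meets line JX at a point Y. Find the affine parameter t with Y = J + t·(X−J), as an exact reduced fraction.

Set J = (0, 0), T = (1, 0), R = (0, 1), X = (-3, 5); any affine frame gives the same invariant.
1. D lies on line JT with JD:DT = 1:5 ⇒ D = (1/6, 0)
through D parallel to TX: direction (-4, 5); meets JX at Y = (-1/2, 5/6)
Y = J + t·(X−J) with t = 1/6

t = 1/6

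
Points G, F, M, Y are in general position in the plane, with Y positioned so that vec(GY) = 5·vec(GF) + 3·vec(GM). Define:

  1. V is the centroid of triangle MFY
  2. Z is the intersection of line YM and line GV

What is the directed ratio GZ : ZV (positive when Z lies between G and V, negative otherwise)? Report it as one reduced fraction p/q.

GZ:ZV = -15/7

Work in coordinates with G = (0, 0), F = (1, 0), M = (0, 1), Y = (5, 3).
1. V is the centroid of triangle MFY ⇒ V = (2, 4/3)
2. Z is the intersection of line YM and line GV ⇒ Z = (15/4, 5/2)
Z = G + t·(V−G) with t = 15/8, so GZ:ZV = t:(1−t) = 15/8:-7/8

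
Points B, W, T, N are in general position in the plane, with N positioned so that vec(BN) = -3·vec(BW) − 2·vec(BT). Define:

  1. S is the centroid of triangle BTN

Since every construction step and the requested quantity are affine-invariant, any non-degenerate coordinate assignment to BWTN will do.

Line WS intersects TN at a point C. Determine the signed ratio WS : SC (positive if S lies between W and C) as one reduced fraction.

WS:SC = 5

Set B = (0, 0), W = (1, 0), T = (0, 1), N = (-3, -2); any affine frame gives the same invariant.
1. S is the centroid of triangle BTN ⇒ S = (-1, -1/3)
line WS meets TN at C = (-7/5, -2/5)
S = W + t·(C−W) with t = 5/6, so WS:SC = 5/6:1/6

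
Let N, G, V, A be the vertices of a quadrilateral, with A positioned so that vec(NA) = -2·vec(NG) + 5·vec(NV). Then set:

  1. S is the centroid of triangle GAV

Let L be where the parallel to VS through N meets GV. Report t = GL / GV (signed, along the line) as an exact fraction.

Work in coordinates with N = (0, 0), G = (1, 0), V = (0, 1), A = (-2, 5).
1. S is the centroid of triangle GAV ⇒ S = (-1/3, 2)
through N parallel to VS: direction (-1/3, 1); meets GV at L = (-1/2, 3/2)
L = G + t·(V−G) with t = 3/2

t = 3/2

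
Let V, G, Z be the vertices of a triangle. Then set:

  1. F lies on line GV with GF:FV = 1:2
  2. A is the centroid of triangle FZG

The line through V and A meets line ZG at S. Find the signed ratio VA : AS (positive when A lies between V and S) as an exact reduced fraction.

VA:AS = 8

Set V = (0, 0), G = (1, 0), Z = (0, 1); any affine frame gives the same invariant.
1. F lies on line GV with GF:FV = 1:2 ⇒ F = (2/3, 0)
2. A is the centroid of triangle FZG ⇒ A = (5/9, 1/3)
line VA meets ZG at S = (5/8, 3/8)
A = V + t·(S−V) with t = 8/9, so VA:AS = 8/9:1/9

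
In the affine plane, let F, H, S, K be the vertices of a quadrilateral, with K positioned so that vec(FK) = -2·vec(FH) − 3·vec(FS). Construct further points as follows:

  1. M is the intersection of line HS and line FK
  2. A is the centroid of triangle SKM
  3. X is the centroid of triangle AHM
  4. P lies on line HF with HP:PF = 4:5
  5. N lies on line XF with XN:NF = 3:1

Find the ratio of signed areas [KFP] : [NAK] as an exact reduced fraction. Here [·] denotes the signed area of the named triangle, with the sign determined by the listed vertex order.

[KFP]:[NAK] = -2

Choose coordinates F = (0, 0), H = (1, 0), S = (0, 1), K = (-2, -3).
1. M is the intersection of line HS and line FK ⇒ M = (2/5, 3/5)
2. A is the centroid of triangle SKM ⇒ A = (-8/15, -7/15)
3. X is the centroid of triangle AHM ⇒ X = (13/45, 2/45)
4. P lies on line HF with HP:PF = 4:5 ⇒ P = (5/9, 0)
5. N lies on line XF with XN:NF = 3:1 ⇒ N = (13/180, 1/90)
2·[KFP] = -5/3, 2·[NAK] = 5/6
[KFP]:[NAK] = -5/3:5/6 = -2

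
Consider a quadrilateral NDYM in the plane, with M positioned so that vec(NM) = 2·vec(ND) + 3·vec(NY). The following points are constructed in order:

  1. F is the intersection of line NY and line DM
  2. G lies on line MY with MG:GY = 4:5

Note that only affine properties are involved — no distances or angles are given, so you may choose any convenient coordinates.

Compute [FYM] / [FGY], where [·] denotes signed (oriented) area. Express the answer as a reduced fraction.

Work in coordinates with N = (0, 0), D = (1, 0), Y = (0, 1), M = (2, 3).
1. F is the intersection of line NY and line DM ⇒ F = (0, -3)
2. G lies on line MY with MG:GY = 4:5 ⇒ G = (10/9, 19/9)
2·[FYM] = -8, 2·[FGY] = 40/9
[FYM]:[FGY] = -8:40/9 = -9/5

[FYM]:[FGY] = -9/5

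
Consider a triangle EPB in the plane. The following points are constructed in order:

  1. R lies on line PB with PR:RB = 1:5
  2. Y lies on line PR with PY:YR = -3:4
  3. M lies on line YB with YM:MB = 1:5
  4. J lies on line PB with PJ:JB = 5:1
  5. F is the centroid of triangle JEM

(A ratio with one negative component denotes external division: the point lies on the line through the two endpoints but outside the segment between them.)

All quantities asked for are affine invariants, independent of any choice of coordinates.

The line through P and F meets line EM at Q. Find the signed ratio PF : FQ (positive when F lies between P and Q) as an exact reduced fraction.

Choose coordinates E = (0, 0), P = (1, 0), B = (0, 1).
1. R lies on line PB with PR:RB = 1:5 ⇒ R = (5/6, 1/6)
2. Y lies on line PR with PY:YR = -3:4 ⇒ Y = (3/2, -1/2)
3. M lies on line YB with YM:MB = 1:5 ⇒ M = (5/4, -1/4)
4. J lies on line PB with PJ:JB = 5:1 ⇒ J = (1/6, 5/6)
5. F is the centroid of triangle JEM ⇒ F = (17/36, 7/36)
line PF meets EM at Q = (35/16, -7/16)
F = P + t·(Q−P) with t = -4/9, so PF:FQ = -4/9:13/9

PF:FQ = -4/13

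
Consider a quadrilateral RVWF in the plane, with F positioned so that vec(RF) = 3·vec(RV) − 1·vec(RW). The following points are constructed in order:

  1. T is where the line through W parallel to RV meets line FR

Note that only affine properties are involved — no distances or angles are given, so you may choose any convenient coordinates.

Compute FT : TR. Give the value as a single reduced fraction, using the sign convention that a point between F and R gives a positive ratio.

FT:TR = -2

Assign R = (0, 0), V = (1, 0), W = (0, 1), F = (3, -1) — the answer is frame-independent, so this choice is without loss of generality.
1. T is where the line through W parallel to RV meets line FR ⇒ T = (-3, 1)
T = F + t·(R−F) with t = 2, so FT:TR = t:(1−t) = 2:-1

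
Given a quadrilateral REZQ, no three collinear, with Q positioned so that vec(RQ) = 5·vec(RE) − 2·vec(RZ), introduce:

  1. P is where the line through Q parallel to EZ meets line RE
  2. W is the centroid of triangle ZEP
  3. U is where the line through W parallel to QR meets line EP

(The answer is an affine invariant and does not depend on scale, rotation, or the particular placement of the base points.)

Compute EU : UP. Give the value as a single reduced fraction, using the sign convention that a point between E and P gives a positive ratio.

Choose coordinates R = (0, 0), E = (1, 0), Z = (0, 1), Q = (5, -2).
1. P is where the line through Q parallel to EZ meets line RE ⇒ P = (3, 0)
2. W is the centroid of triangle ZEP ⇒ W = (4/3, 1/3)
3. U is where the line through W parallel to QR meets line EP ⇒ U = (13/6, 0)
U = E + t·(P−E) with t = 7/12, so EU:UP = t:(1−t) = 7/12:5/12

EU:UP = 7/5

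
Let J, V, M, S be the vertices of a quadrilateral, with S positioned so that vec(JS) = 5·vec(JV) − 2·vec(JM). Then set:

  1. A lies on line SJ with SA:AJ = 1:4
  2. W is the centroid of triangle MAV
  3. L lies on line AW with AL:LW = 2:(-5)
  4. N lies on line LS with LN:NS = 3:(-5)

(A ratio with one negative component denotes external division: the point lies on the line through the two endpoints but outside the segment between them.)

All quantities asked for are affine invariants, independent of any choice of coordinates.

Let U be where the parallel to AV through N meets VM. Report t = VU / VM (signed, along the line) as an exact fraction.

t = -62/63

Choose coordinates J = (0, 0), V = (1, 0), M = (0, 1), S = (5, -2).
1. A lies on line SJ with SA:AJ = 1:4 ⇒ A = (4, -8/5)
2. W is the centroid of triangle MAV ⇒ W = (5/3, -1/5)
3. L lies on line AW with AL:LW = 2:(-5) ⇒ L = (50/9, -38/15)
4. N lies on line LS with LN:NS = 3:(-5) ⇒ N = (115/18, -10/3)
through N parallel to AV: direction (-3, 8/5); meets VM at U = (125/63, -62/63)
U = V + t·(M−V) with t = -62/63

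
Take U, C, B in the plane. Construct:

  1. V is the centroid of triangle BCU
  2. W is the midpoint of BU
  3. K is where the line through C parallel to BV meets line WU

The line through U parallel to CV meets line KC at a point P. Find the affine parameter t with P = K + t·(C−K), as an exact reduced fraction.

Assign U = (0, 0), C = (1, 0), B = (0, 1) — the answer is frame-independent, so this choice is without loss of generality.
1. V is the centroid of triangle BCU ⇒ V = (1/3, 1/3)
2. W is the midpoint of BU ⇒ W = (0, 1/2)
3. K is where the line through C parallel to BV meets line WU ⇒ K = (0, 2)
through U parallel to CV: direction (-2/3, 1/3); meets KC at P = (4/3, -2/3)
P = K + t·(C−K) with t = 4/3

t = 4/3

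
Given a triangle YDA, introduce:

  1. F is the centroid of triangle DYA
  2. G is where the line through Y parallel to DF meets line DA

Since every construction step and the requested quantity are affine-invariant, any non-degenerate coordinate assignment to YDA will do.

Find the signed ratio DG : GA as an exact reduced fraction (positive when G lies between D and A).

Set Y = (0, 0), D = (1, 0), A = (0, 1); any affine frame gives the same invariant.
1. F is the centroid of triangle DYA ⇒ F = (1/3, 1/3)
2. G is where the line through Y parallel to DF meets line DA ⇒ G = (2, -1)
G = D + t·(A−D) with t = -1, so DG:GA = t:(1−t) = -1:2

DG:GA = -1/2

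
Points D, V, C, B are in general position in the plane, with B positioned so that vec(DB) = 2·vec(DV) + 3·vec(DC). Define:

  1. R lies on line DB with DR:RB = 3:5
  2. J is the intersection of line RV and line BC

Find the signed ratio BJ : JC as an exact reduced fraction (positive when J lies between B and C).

BJ:JC = 15/7

Set D = (0, 0), V = (1, 0), C = (0, 1), B = (2, 3); any affine frame gives the same invariant.
1. R lies on line DB with DR:RB = 3:5 ⇒ R = (3/4, 9/8)
2. J is the intersection of line RV and line BC ⇒ J = (7/11, 18/11)
J = B + t·(C−B) with t = 15/22, so BJ:JC = t:(1−t) = 15/22:7/22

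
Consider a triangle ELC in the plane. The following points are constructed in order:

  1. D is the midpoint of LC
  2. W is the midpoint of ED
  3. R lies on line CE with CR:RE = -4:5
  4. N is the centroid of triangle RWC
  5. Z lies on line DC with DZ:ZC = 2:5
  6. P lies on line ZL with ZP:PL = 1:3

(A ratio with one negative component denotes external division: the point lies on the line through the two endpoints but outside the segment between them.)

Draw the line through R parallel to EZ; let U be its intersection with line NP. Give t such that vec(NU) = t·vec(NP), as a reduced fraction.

t = -184/143

Choose coordinates E = (0, 0), L = (1, 0), C = (0, 1).
1. D is the midpoint of LC ⇒ D = (1/2, 1/2)
2. W is the midpoint of ED ⇒ W = (1/4, 1/4)
3. R lies on line CE with CR:RE = -4:5 ⇒ R = (0, 5)
4. N is the centroid of triangle RWC ⇒ N = (1/12, 25/12)
5. Z lies on line DC with DZ:ZC = 2:5 ⇒ Z = (5/14, 9/14)
6. P lies on line ZL with ZP:PL = 1:3 ⇒ P = (29/56, 27/56)
through R parallel to EZ: direction (5/14, 9/14); meets NP at U = (-1905/4004, 16591/4004)
U = N + t·(P−N) with t = -184/143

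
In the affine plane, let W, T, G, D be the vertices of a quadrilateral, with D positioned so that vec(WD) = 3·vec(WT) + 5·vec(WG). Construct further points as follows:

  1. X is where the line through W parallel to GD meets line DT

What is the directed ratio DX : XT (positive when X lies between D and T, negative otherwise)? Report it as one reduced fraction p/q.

DX:XT = 3/4

Set W = (0, 0), T = (1, 0), G = (0, 1), D = (3, 5); any affine frame gives the same invariant.
1. X is where the line through W parallel to GD meets line DT ⇒ X = (15/7, 20/7)
X = D + t·(T−D) with t = 3/7, so DX:XT = t:(1−t) = 3/7:4/7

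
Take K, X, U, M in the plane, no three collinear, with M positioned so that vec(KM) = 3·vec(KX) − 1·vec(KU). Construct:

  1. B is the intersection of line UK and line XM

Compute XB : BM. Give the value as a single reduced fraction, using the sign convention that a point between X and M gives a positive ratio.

Assign K = (0, 0), X = (1, 0), U = (0, 1), M = (3, -1) — the answer is frame-independent, so this choice is without loss of generality.
1. B is the intersection of line UK and line XM ⇒ B = (0, 1/2)
B = X + t·(M−X) with t = -1/2, so XB:BM = t:(1−t) = -1/2:3/2

XB:BM = -1/3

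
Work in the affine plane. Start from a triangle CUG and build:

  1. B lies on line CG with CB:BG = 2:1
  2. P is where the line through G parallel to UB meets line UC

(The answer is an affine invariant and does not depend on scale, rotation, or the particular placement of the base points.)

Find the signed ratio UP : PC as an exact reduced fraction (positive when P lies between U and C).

UP:PC = -1/3

Choose coordinates C = (0, 0), U = (1, 0), G = (0, 1).
1. B lies on line CG with CB:BG = 2:1 ⇒ B = (0, 2/3)
2. P is where the line through G parallel to UB meets line UC ⇒ P = (3/2, 0)
P = U + t·(C−U) with t = -1/2, so UP:PC = t:(1−t) = -1/2:3/2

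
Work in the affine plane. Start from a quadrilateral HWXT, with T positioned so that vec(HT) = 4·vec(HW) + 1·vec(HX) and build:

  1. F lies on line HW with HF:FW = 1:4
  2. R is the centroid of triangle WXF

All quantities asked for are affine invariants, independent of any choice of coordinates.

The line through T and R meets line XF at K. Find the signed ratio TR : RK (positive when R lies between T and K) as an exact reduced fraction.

TR:RK = 14

Set H = (0, 0), W = (1, 0), X = (0, 1), T = (4, 1); any affine frame gives the same invariant.
1. F lies on line HW with HF:FW = 1:4 ⇒ F = (1/5, 0)
2. R is the centroid of triangle WXF ⇒ R = (2/5, 1/3)
line TR meets XF at K = (1/7, 2/7)
R = T + t·(K−T) with t = 14/15, so TR:RK = 14/15:1/15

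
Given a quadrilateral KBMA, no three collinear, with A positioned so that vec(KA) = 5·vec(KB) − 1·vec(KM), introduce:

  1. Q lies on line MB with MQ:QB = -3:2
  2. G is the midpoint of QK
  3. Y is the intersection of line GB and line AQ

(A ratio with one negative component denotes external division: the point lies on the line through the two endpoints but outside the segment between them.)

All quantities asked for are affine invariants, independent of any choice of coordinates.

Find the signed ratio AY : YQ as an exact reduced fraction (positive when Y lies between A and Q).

Set K = (0, 0), B = (1, 0), M = (0, 1), A = (5, -1); any affine frame gives the same invariant.
1. Q lies on line MB with MQ:QB = -3:2 ⇒ Q = (3, -2)
2. G is the midpoint of QK ⇒ G = (3/2, -1)
3. Y is the intersection of line GB and line AQ ⇒ Y = (11/5, -12/5)
Y = A + t·(Q−A) with t = 7/5, so AY:YQ = t:(1−t) = 7/5:-2/5

AY:YQ = -7/2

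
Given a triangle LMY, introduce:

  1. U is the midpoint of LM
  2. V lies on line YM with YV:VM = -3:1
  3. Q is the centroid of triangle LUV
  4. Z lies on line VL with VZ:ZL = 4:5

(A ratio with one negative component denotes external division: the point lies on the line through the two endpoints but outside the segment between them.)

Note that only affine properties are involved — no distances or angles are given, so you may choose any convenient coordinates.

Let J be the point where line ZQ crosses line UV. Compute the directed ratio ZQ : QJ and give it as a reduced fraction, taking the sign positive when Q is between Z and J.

Choose coordinates L = (0, 0), M = (1, 0), Y = (0, 1).
1. U is the midpoint of LM ⇒ U = (1/2, 0)
2. V lies on line YM with YV:VM = -3:1 ⇒ V = (3/2, -1/2)
3. Q is the centroid of triangle LUV ⇒ Q = (2/3, -1/6)
4. Z lies on line VL with VZ:ZL = 4:5 ⇒ Z = (5/6, -5/18)
line ZQ meets UV at J = (1/6, 1/6)
Q = Z + t·(J−Z) with t = 1/4, so ZQ:QJ = 1/4:3/4

ZQ:QJ = 1/3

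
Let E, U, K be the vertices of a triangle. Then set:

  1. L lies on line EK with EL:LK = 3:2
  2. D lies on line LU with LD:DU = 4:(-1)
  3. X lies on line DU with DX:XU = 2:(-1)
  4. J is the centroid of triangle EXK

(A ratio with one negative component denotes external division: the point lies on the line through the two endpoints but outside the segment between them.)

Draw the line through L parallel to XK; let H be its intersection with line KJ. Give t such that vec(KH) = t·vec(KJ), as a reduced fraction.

t = 6/5

Set E = (0, 0), U = (1, 0), K = (0, 1); any affine frame gives the same invariant.
1. L lies on line EK with EL:LK = 3:2 ⇒ L = (0, 3/5)
2. D lies on line LU with LD:DU = 4:(-1) ⇒ D = (4/3, -1/5)
3. X lies on line DU with DX:XU = 2:(-1) ⇒ X = (2/3, 1/5)
4. J is the centroid of triangle EXK ⇒ J = (2/9, 2/5)
through L parallel to XK: direction (-2/3, 4/5); meets KJ at H = (4/15, 7/25)
H = K + t·(J−K) with t = 6/5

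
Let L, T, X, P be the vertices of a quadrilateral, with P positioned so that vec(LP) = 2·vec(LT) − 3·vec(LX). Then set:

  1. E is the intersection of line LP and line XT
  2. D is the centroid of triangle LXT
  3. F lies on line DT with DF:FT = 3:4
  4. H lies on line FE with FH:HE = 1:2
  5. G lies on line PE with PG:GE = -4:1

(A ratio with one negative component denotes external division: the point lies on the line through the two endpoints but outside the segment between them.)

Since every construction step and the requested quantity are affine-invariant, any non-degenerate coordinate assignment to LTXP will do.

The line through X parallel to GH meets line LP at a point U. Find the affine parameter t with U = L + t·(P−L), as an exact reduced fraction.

t = -97/47

Work in coordinates with L = (0, 0), T = (1, 0), X = (0, 1), P = (2, -3).
1. E is the intersection of line LP and line XT ⇒ E = (-2, 3)
2. D is the centroid of triangle LXT ⇒ D = (1/3, 1/3)
3. F lies on line DT with DF:FT = 3:4 ⇒ F = (13/21, 4/21)
4. H lies on line FE with FH:HE = 1:2 ⇒ H = (-16/63, 71/63)
5. G lies on line PE with PG:GE = -4:1 ⇒ G = (-10/3, 5)
through X parallel to GH: direction (194/63, -244/63); meets LP at U = (-194/47, 291/47)
U = L + t·(P−L) with t = -97/47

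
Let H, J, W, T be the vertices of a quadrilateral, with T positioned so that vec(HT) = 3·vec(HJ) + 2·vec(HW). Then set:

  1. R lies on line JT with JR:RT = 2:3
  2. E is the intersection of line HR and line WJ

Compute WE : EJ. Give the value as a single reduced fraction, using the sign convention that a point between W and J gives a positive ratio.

WE:EJ = 9/4

Set H = (0, 0), J = (1, 0), W = (0, 1), T = (3, 2); any affine frame gives the same invariant.
1. R lies on line JT with JR:RT = 2:3 ⇒ R = (9/5, 4/5)
2. E is the intersection of line HR and line WJ ⇒ E = (9/13, 4/13)
E = W + t·(J−W) with t = 9/13, so WE:EJ = t:(1−t) = 9/13:4/13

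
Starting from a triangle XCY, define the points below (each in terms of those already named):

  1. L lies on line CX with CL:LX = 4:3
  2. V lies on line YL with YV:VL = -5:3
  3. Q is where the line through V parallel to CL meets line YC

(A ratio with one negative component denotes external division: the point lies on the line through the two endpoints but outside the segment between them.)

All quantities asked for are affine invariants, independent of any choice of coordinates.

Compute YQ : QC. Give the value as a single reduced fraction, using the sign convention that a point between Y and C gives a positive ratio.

Assign X = (0, 0), C = (1, 0), Y = (0, 1) — the answer is frame-independent, so this choice is without loss of generality.
1. L lies on line CX with CL:LX = 4:3 ⇒ L = (3/7, 0)
2. V lies on line YL with YV:VL = -5:3 ⇒ V = (15/14, -3/2)
3. Q is where the line through V parallel to CL meets line YC ⇒ Q = (5/2, -3/2)
Q = Y + t·(C−Y) with t = 5/2, so YQ:QC = t:(1−t) = 5/2:-3/2

YQ:QC = -5/3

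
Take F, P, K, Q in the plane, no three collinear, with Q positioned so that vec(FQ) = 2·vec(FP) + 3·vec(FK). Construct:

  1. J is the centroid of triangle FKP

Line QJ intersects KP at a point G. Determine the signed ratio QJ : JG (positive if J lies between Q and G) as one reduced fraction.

Set F = (0, 0), P = (1, 0), K = (0, 1), Q = (2, 3); any affine frame gives the same invariant.
1. J is the centroid of triangle FKP ⇒ J = (1/3, 1/3)
line QJ meets KP at G = (6/13, 7/13)
J = Q + t·(G−Q) with t = 13/12, so QJ:JG = 13/12:-1/12

QJ:JG = -13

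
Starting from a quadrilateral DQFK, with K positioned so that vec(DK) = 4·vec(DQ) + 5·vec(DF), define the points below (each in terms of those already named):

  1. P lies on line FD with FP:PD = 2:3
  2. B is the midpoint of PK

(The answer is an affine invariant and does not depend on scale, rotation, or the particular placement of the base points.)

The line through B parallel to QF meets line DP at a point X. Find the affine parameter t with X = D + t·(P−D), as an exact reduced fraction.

Assign D = (0, 0), Q = (1, 0), F = (0, 1), K = (4, 5) — the answer is frame-independent, so this choice is without loss of generality.
1. P lies on line FD with FP:PD = 2:3 ⇒ P = (0, 3/5)
2. B is the midpoint of PK ⇒ B = (2, 14/5)
through B parallel to QF: direction (-1, 1); meets DP at X = (0, 24/5)
X = D + t·(P−D) with t = 8

t = 8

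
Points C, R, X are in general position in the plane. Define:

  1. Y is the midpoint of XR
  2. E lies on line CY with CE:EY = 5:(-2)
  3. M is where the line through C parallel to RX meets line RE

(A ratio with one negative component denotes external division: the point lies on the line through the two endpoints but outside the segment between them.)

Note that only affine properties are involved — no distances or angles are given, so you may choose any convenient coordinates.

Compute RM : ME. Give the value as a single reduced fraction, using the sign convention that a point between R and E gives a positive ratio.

Assign C = (0, 0), R = (1, 0), X = (0, 1) — the answer is frame-independent, so this choice is without loss of generality.
1. Y is the midpoint of XR ⇒ Y = (1/2, 1/2)
2. E lies on line CY with CE:EY = 5:(-2) ⇒ E = (5/6, 5/6)
3. M is where the line through C parallel to RX meets line RE ⇒ M = (5/4, -5/4)
M = R + t·(E−R) with t = -3/2, so RM:ME = t:(1−t) = -3/2:5/2

RM:ME = -3/5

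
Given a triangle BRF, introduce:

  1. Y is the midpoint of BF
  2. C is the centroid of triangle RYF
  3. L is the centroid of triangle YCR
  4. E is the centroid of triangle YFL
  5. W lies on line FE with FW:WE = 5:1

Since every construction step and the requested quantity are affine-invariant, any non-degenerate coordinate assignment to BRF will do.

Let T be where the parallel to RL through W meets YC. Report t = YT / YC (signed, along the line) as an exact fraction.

t = 5/4

Set B = (0, 0), R = (1, 0), F = (0, 1); any affine frame gives the same invariant.
1. Y is the midpoint of BF ⇒ Y = (0, 1/2)
2. C is the centroid of triangle RYF ⇒ C = (1/3, 1/2)
3. L is the centroid of triangle YCR ⇒ L = (4/9, 1/3)
4. E is the centroid of triangle YFL ⇒ E = (4/27, 11/18)
5. W lies on line FE with FW:WE = 5:1 ⇒ W = (10/81, 73/108)
through W parallel to RL: direction (-5/9, 1/3); meets YC at T = (5/12, 1/2)
T = Y + t·(C−Y) with t = 5/4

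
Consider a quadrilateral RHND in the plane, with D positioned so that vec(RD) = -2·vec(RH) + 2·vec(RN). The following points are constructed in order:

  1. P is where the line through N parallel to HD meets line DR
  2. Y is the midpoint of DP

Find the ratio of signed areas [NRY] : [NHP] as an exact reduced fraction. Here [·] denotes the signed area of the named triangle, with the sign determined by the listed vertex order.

[NRY]:[NHP] = 5/2

Choose coordinates R = (0, 0), H = (1, 0), N = (0, 1), D = (-2, 2).
1. P is where the line through N parallel to HD meets line DR ⇒ P = (-3, 3)
2. Y is the midpoint of DP ⇒ Y = (-5/2, 5/2)
2·[NRY] = -5/2, 2·[NHP] = -1
[NRY]:[NHP] = -5/2:-1 = 5/2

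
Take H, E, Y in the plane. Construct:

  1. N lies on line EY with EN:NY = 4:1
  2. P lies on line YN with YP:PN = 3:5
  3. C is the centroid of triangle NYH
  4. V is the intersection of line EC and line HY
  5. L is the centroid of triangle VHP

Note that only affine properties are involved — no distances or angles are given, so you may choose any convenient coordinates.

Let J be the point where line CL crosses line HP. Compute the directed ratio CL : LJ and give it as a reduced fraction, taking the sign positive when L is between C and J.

CL:LJ = -55/27

Work in coordinates with H = (0, 0), E = (1, 0), Y = (0, 1).
1. N lies on line EY with EN:NY = 4:1 ⇒ N = (1/5, 4/5)
2. P lies on line YN with YP:PN = 3:5 ⇒ P = (3/40, 37/40)
3. C is the centroid of triangle NYH ⇒ C = (1/15, 3/5)
4. V is the intersection of line EC and line HY ⇒ V = (0, 9/14)
5. L is the centroid of triangle VHP ⇒ L = (1/40, 439/840)
line CL meets HP at J = (1/22, 37/66)
L = C + t·(J−C) with t = 55/28, so CL:LJ = 55/28:-27/28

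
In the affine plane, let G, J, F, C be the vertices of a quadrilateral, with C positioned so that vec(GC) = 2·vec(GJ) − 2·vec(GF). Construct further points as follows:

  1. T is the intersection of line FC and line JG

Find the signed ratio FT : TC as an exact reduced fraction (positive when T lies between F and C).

Assign G = (0, 0), J = (1, 0), F = (0, 1), C = (2, -2) — the answer is frame-independent, so this choice is without loss of generality.
1. T is the intersection of line FC and line JG ⇒ T = (2/3, 0)
T = F + t·(C−F) with t = 1/3, so FT:TC = t:(1−t) = 1/3:2/3

FT:TC = 1/2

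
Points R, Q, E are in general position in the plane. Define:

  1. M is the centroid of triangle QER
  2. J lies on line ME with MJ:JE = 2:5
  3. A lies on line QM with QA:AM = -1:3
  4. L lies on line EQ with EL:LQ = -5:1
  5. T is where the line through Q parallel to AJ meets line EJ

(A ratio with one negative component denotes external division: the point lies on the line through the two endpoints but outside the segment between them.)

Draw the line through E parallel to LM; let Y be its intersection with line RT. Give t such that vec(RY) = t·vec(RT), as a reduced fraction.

t = 231/146

Set R = (0, 0), Q = (1, 0), E = (0, 1); any affine frame gives the same invariant.
1. M is the centroid of triangle QER ⇒ M = (1/3, 1/3)
2. J lies on line ME with MJ:JE = 2:5 ⇒ J = (5/21, 11/21)
3. A lies on line QM with QA:AM = -1:3 ⇒ A = (4/3, -1/6)
4. L lies on line EQ with EL:LQ = -5:1 ⇒ L = (5/4, -1/4)
5. T is where the line through Q parallel to AJ meets line EJ ⇒ T = (17/63, 29/63)
through E parallel to LM: direction (-11/12, 7/12); meets RT at Y = (187/438, 319/438)
Y = R + t·(T−R) with t = 231/146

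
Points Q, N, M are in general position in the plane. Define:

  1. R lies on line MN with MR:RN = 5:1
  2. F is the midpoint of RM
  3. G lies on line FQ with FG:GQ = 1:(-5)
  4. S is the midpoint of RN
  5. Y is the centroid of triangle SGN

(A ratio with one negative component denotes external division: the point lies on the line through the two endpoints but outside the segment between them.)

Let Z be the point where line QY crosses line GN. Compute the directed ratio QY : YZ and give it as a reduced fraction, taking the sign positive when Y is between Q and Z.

Choose coordinates Q = (0, 0), N = (1, 0), M = (0, 1).
1. R lies on line MN with MR:RN = 5:1 ⇒ R = (5/6, 1/6)
2. F is the midpoint of RM ⇒ F = (5/12, 7/12)
3. G lies on line FQ with FG:GQ = 1:(-5) ⇒ G = (25/48, 35/48)
4. S is the midpoint of RN ⇒ S = (11/12, 1/12)
5. Y is the centroid of triangle SGN ⇒ Y = (13/16, 13/48)
line QY meets GN at Z = (105/128, 35/128)
Y = Q + t·(Z−Q) with t = 104/105, so QY:YZ = 104/105:1/105

QY:YZ = 104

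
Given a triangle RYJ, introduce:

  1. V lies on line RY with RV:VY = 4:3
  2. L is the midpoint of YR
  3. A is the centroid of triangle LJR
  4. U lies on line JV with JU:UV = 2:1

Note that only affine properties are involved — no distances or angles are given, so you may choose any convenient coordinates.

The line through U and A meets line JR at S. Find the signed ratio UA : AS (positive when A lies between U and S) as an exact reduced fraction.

Work in coordinates with R = (0, 0), Y = (1, 0), J = (0, 1).
1. V lies on line RY with RV:VY = 4:3 ⇒ V = (4/7, 0)
2. L is the midpoint of YR ⇒ L = (1/2, 0)
3. A is the centroid of triangle LJR ⇒ A = (1/6, 1/3)
4. U lies on line JV with JU:UV = 2:1 ⇒ U = (8/21, 1/3)
line UA meets JR at S = (0, 1/3)
A = U + t·(S−U) with t = 9/16, so UA:AS = 9/16:7/16

UA:AS = 9/7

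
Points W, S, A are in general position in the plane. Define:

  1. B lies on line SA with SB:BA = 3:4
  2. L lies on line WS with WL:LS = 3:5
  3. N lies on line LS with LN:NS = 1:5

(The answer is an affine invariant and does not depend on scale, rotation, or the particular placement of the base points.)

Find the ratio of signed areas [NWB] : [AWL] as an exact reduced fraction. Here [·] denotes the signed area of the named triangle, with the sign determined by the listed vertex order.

[NWB]:[AWL] = -23/42

Work in coordinates with W = (0, 0), S = (1, 0), A = (0, 1).
1. B lies on line SA with SB:BA = 3:4 ⇒ B = (4/7, 3/7)
2. L lies on line WS with WL:LS = 3:5 ⇒ L = (3/8, 0)
3. N lies on line LS with LN:NS = 1:5 ⇒ N = (23/48, 0)
2·[NWB] = -23/112, 2·[AWL] = 3/8
[NWB]:[AWL] = -23/112:3/8 = -23/42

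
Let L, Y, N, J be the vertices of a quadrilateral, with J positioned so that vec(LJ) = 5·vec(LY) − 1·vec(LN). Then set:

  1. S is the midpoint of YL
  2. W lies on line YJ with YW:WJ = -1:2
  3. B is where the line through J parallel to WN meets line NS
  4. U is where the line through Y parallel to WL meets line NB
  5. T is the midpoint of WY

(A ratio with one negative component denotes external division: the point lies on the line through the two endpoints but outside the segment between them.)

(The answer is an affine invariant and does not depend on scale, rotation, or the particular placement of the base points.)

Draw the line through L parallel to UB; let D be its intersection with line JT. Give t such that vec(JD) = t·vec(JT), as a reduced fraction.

Choose coordinates L = (0, 0), Y = (1, 0), N = (0, 1), J = (5, -1).
1. S is the midpoint of YL ⇒ S = (1/2, 0)
2. W lies on line YJ with YW:WJ = -1:2 ⇒ W = (-3, 1)
3. B is where the line through J parallel to WN meets line NS ⇒ B = (1, -1)
4. U is where the line through Y parallel to WL meets line NB ⇒ U = (2/5, 1/5)
5. T is the midpoint of WY ⇒ T = (-1, 1/2)
through L parallel to UB: direction (3/5, -6/5); meets JT at D = (-1/7, 2/7)
D = J + t·(T−J) with t = 6/7

t = 6/7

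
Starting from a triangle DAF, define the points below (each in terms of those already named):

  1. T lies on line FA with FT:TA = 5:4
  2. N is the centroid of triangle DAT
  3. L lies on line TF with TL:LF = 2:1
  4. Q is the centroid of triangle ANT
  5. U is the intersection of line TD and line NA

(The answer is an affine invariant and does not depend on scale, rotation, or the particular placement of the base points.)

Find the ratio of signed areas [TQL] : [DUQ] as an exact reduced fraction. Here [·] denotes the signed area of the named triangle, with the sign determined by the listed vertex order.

Set D = (0, 0), A = (1, 0), F = (0, 1); any affine frame gives the same invariant.
1. T lies on line FA with FT:TA = 5:4 ⇒ T = (5/9, 4/9)
2. N is the centroid of triangle DAT ⇒ N = (14/27, 4/27)
3. L lies on line TF with TL:LF = 2:1 ⇒ L = (5/27, 22/27)
4. Q is the centroid of triangle ANT ⇒ Q = (56/81, 16/81)
5. U is the intersection of line TD and line NA ⇒ U = (5/18, 2/9)
2·[TQL] = -10/243, 2·[DUQ] = -8/81
[TQL]:[DUQ] = -10/243:-8/81 = 5/12

[TQL]:[DUQ] = 5/12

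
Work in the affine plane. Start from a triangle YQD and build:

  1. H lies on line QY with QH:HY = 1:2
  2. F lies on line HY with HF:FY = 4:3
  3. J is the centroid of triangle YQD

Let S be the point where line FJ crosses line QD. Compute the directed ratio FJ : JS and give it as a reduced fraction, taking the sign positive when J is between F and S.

FJ:JS = 8/7

Assign Y = (0, 0), Q = (1, 0), D = (0, 1) — the answer is frame-independent, so this choice is without loss of generality.
1. H lies on line QY with QH:HY = 1:2 ⇒ H = (2/3, 0)
2. F lies on line HY with HF:FY = 4:3 ⇒ F = (2/7, 0)
3. J is the centroid of triangle YQD ⇒ J = (1/3, 1/3)
line FJ meets QD at S = (3/8, 5/8)
J = F + t·(S−F) with t = 8/15, so FJ:JS = 8/15:7/15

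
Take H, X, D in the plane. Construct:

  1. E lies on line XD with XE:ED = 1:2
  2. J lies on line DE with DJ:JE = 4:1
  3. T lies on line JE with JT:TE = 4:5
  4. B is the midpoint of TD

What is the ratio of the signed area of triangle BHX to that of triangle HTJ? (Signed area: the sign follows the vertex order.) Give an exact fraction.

[BHX]:[HTJ] = 95/8

Set H = (0, 0), X = (1, 0), D = (0, 1); any affine frame gives the same invariant.
1. E lies on line XD with XE:ED = 1:2 ⇒ E = (2/3, 1/3)
2. J lies on line DE with DJ:JE = 4:1 ⇒ J = (8/15, 7/15)
3. T lies on line JE with JT:TE = 4:5 ⇒ T = (16/27, 11/27)
4. B is the midpoint of TD ⇒ B = (8/27, 19/27)
2·[BHX] = 19/27, 2·[HTJ] = 8/135
[BHX]:[HTJ] = 19/27:8/135 = 95/8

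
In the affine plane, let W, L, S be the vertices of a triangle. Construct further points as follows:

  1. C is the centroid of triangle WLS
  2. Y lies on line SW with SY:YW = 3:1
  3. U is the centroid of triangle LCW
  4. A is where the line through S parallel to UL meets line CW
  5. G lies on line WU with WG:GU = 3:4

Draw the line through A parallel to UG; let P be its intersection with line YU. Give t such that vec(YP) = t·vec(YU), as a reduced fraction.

t = -3/2

Choose coordinates W = (0, 0), L = (1, 0), S = (0, 1).
1. C is the centroid of triangle WLS ⇒ C = (1/3, 1/3)
2. Y lies on line SW with SY:YW = 3:1 ⇒ Y = (0, 1/4)
3. U is the centroid of triangle LCW ⇒ U = (4/9, 1/9)
4. A is where the line through S parallel to UL meets line CW ⇒ A = (5/6, 5/6)
5. G lies on line WU with WG:GU = 3:4 ⇒ G = (4/21, 1/21)
through A parallel to UG: direction (-16/63, -4/63); meets YU at P = (-2/3, 11/24)
P = Y + t·(U−Y) with t = -3/2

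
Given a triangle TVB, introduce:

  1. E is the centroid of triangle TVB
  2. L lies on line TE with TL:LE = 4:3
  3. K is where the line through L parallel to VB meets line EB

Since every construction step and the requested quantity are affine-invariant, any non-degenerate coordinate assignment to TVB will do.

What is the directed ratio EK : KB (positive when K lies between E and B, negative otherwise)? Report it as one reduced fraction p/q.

Set T = (0, 0), V = (1, 0), B = (0, 1); any affine frame gives the same invariant.
1. E is the centroid of triangle TVB ⇒ E = (1/3, 1/3)
2. L lies on line TE with TL:LE = 4:3 ⇒ L = (4/21, 4/21)
3. K is where the line through L parallel to VB meets line EB ⇒ K = (13/21, -5/21)
K = E + t·(B−E) with t = -6/7, so EK:KB = t:(1−t) = -6/7:13/7

EK:KB = -6/13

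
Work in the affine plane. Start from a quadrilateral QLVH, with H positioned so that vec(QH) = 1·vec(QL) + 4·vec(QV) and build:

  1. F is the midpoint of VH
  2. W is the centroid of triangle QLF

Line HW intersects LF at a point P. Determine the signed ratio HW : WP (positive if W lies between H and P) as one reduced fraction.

HW:WP = -17/5

Set Q = (0, 0), L = (1, 0), V = (0, 1), H = (1, 4); any affine frame gives the same invariant.
1. F is the midpoint of VH ⇒ F = (1/2, 5/2)
2. W is the centroid of triangle QLF ⇒ W = (1/2, 5/6)
line HW meets LF at P = (11/17, 30/17)
W = H + t·(P−H) with t = 17/12, so HW:WP = 17/12:-5/12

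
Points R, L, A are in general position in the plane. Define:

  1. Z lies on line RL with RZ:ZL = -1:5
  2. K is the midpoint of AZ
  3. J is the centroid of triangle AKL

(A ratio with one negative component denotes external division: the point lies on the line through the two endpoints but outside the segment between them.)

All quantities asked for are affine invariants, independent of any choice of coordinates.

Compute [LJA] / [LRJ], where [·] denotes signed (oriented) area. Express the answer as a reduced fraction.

Assign R = (0, 0), L = (1, 0), A = (0, 1) — the answer is frame-independent, so this choice is without loss of generality.
1. Z lies on line RL with RZ:ZL = -1:5 ⇒ Z = (-1/4, 0)
2. K is the midpoint of AZ ⇒ K = (-1/8, 1/2)
3. J is the centroid of triangle AKL ⇒ J = (7/24, 1/2)
2·[LJA] = -5/24, 2·[LRJ] = -1/2
[LJA]:[LRJ] = -5/24:-1/2 = 5/12

[LJA]:[LRJ] = 5/12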